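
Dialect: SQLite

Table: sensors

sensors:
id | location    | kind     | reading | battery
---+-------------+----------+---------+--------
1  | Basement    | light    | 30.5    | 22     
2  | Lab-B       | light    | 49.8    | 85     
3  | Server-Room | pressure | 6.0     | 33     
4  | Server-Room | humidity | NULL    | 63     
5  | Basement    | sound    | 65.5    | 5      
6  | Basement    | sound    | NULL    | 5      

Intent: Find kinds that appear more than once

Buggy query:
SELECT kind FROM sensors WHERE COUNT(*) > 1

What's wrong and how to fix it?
Bug: WHERE can't reference COUNT(*); aggregates are computed after WHERE

Fix: Group first, then use HAVING for the count condition

Corrected query:
SELECT kind FROM sensors GROUP BY kind HAVING COUNT(*) > 1

Result:
kind 
-----
light
sound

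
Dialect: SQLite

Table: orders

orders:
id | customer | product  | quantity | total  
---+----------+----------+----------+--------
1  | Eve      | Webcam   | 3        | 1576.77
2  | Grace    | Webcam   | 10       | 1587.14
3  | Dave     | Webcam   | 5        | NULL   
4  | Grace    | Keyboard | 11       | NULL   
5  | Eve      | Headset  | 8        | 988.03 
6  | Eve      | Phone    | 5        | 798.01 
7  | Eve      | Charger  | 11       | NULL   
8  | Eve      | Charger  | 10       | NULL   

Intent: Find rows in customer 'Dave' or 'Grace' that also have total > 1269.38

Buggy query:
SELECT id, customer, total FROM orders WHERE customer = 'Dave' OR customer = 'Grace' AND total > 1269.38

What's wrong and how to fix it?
Bug: Without parentheses, AND is evaluated before OR, so the total filter only applies to the 'Grace' branch

Fix: Add parentheses around the OR so the AND applies to both alternatives

Corrected query:
SELECT id, customer, total FROM orders WHERE (customer = 'Dave' OR customer = 'Grace') AND total > 1269.38

Result:
id | customer | total  
---+----------+--------
2  | Grace    | 1587.14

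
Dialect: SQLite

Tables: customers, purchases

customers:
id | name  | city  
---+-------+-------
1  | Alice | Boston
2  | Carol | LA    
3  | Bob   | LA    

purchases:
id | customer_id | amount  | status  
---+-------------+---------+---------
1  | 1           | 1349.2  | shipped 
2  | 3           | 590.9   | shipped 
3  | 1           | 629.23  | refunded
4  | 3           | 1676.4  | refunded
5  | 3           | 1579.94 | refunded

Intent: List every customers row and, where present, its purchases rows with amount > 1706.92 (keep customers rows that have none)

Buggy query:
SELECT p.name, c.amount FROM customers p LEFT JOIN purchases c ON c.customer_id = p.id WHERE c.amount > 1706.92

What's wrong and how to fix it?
Bug: Filtering c.amount in WHERE discards the NULL rows produced by LEFT JOIN, turning it into an inner join

Fix: Put 'c.amount > 1706.92' in the JOIN's ON clause instead of WHERE

Corrected query:
SELECT p.name, c.amount FROM customers p LEFT JOIN purchases c ON c.customer_id = p.id AND c.amount > 1706.92

Result:
name  | amount
------+-------
Alice | NULL  
Carol | NULL  
Bob   | NULL  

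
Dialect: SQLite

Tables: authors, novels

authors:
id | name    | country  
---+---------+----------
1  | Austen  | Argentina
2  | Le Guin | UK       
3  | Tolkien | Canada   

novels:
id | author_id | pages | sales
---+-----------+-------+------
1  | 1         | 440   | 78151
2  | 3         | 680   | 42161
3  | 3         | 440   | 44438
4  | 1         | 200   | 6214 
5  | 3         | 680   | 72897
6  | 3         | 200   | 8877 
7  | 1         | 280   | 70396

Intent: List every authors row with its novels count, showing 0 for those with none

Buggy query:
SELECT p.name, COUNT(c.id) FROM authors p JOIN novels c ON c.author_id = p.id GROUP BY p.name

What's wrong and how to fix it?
Bug: An inner join excludes parents with zero children

Fix: Use LEFT JOIN so parents without children still appear (COUNT(c.id) gives 0)

Corrected query:
SELECT p.name, COUNT(c.id) FROM authors p LEFT JOIN novels c ON c.author_id = p.id GROUP BY p.name

Result:
name    | COUNT(c.id)
--------+------------
Austen  | 3          
Le Guin | 0          
Tolkien | 4          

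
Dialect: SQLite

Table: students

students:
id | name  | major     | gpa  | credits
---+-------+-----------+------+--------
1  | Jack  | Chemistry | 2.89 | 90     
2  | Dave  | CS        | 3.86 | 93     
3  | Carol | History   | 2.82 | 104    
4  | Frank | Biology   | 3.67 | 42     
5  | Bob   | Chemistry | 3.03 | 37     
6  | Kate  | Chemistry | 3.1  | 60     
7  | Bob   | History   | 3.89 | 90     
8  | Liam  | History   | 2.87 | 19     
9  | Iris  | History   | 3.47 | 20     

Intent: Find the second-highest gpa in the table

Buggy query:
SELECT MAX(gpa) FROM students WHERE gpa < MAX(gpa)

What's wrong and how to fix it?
Bug: MAX(gpa) on the right of the comparison is an aggregate-in-WHERE error

Fix: Compute the overall MAX in a subquery, then take MAX of rows below it

Corrected query:
SELECT MAX(gpa) FROM students WHERE gpa < (SELECT MAX(gpa) FROM students)

Result:
MAX(gpa)
--------
3.86    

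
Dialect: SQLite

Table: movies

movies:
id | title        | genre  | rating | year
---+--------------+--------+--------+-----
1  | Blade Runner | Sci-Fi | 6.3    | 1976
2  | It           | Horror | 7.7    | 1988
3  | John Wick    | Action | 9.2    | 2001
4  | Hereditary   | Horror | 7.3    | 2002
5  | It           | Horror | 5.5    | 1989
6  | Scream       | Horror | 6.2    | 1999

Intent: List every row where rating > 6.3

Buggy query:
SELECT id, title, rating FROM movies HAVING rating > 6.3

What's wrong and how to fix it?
Bug: HAVING filters the output of aggregation, but this query has no GROUP BY and no aggregate functions, so SQLite rejects it (HAVING clause on a non-aggregate query); the condition here is per row

Fix: Use WHERE for row-level filtering

Corrected query:
SELECT id, title, rating FROM movies WHERE rating > 6.3

Result:
id | title      | rating
---+------------+-------
2  | It         | 7.7   
3  | John Wick  | 9.2   
4  | Hereditary | 7.3   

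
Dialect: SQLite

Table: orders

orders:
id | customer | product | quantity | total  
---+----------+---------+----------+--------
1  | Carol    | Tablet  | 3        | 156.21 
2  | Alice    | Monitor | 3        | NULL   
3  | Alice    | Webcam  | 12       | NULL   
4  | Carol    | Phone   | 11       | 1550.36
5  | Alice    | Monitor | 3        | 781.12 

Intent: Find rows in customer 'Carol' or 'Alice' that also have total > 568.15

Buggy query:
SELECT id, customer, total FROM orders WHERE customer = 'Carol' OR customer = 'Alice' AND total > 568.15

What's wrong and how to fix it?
Bug: AND binds tighter than OR, so this parses as customer = 'Carol' OR (customer = 'Alice' AND total > 568.15)

Fix: Group the OR with parentheses (or use IN), then AND the threshold

Corrected query:
SELECT id, customer, total FROM orders WHERE (customer = 'Carol' OR customer = 'Alice') AND total > 568.15

Result:
id | customer | total  
---+----------+--------
4  | Carol    | 1550.36
5  | Alice    | 781.12 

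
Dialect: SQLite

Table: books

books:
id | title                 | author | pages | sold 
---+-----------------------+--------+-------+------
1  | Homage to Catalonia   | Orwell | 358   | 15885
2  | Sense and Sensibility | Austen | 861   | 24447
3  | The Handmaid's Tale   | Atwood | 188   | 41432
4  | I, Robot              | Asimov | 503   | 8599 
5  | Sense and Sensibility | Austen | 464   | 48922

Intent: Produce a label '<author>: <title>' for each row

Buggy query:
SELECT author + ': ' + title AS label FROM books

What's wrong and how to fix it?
Bug: SQLite uses || for string concatenation; + coerces text to numbers (yielding 0)

Fix: Use the || operator for string concatenation

Corrected query:
SELECT author || ': ' || title AS label FROM books

Result:
label                        
-----------------------------
Orwell: Homage to Catalonia  
Austen: Sense and Sensibility
Atwood: The Handmaid's Tale  
Asimov: I, Robot             
Austen: Sense and Sensibility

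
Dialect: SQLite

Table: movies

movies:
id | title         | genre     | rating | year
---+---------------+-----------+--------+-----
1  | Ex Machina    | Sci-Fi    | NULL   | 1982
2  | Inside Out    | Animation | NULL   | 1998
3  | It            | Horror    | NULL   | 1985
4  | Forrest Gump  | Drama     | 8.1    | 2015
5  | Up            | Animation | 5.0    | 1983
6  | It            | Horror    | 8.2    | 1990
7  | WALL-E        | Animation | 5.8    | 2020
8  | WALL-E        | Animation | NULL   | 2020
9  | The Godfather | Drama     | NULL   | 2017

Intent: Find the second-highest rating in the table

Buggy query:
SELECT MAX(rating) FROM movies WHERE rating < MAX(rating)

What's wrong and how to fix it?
Bug: The inner MAX is an aggregate inside WHERE, which is not allowed

Fix: Put the inner MAX in a scalar subquery

Corrected query:
SELECT MAX(rating) FROM movies WHERE rating < (SELECT MAX(rating) FROM movies)

Result:
MAX(rating)
-----------
8.1        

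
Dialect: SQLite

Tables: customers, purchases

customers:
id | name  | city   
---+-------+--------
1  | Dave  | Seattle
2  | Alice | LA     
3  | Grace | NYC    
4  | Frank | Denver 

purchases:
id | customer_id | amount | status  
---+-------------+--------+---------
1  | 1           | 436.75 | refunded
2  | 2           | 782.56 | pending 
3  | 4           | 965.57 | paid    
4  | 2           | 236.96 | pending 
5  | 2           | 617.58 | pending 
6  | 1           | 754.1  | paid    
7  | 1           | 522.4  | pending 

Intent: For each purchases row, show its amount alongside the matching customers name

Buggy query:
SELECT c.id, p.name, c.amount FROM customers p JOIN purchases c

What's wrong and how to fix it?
Bug: Missing join condition: each purchases row is matched to all customers rows instead of just its own

Fix: Add ON c.customer_id = p.id to the JOIN

Corrected query:
SELECT c.id, p.name, c.amount FROM customers p JOIN purchases c ON c.customer_id = p.id

Result:
id | name  | amount
---+-------+-------
1  | Dave  | 436.75
2  | Alice | 782.56
3  | Frank | 965.57
4  | Alice | 236.96
5  | Alice | 617.58
6  | Dave  | 754.1 
7  | Dave  | 522.4 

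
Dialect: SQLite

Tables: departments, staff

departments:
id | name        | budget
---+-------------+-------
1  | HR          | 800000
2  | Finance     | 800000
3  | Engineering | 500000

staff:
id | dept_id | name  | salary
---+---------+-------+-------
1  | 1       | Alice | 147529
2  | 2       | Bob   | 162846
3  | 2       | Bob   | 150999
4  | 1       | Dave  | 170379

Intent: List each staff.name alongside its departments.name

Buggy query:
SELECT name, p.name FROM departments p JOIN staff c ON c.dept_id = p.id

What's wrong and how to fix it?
Bug: 'name' exists in both joined tables, so the database can't tell which one is meant

Fix: Prefix ambiguous columns with the table alias

Corrected query:
SELECT c.name, p.name FROM departments p JOIN staff c ON c.dept_id = p.id

Result:
name  | name   
------+--------
Alice | HR     
Bob   | Finance
Bob   | Finance
Dave  | HR     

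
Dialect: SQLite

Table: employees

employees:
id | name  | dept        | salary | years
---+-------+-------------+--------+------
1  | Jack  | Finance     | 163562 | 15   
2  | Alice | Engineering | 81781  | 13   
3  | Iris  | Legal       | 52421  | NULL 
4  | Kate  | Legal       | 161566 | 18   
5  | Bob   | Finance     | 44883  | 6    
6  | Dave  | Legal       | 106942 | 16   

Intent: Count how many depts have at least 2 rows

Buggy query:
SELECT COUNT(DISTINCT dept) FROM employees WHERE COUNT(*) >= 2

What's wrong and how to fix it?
Bug: WHERE filters individual rows, not groups, so a group-level COUNT is invalid there

Fix: Use a subquery that GROUPs and filters with HAVING, then count its rows

Corrected query:
SELECT COUNT(*) FROM (SELECT dept FROM employees GROUP BY dept HAVING COUNT(*) >= 2)

Result:
COUNT(*)
--------
2       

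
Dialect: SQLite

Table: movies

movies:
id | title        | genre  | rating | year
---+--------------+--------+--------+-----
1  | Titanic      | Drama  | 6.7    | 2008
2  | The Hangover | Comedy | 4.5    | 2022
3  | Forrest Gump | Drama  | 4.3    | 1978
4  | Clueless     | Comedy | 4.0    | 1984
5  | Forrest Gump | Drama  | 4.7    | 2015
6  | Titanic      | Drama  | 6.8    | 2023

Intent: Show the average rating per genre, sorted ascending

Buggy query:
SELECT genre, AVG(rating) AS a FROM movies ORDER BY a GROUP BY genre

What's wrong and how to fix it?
Bug: ORDER BY appears before GROUP BY; SQL clause order requires GROUP BY first

Fix: Reorder: SELECT … FROM … GROUP BY … ORDER BY …

Corrected query:
SELECT genre, AVG(rating) AS a FROM movies GROUP BY genre ORDER BY a

Result:
genre  | a    
-------+------
Comedy | 4.25 
Drama  | 5.625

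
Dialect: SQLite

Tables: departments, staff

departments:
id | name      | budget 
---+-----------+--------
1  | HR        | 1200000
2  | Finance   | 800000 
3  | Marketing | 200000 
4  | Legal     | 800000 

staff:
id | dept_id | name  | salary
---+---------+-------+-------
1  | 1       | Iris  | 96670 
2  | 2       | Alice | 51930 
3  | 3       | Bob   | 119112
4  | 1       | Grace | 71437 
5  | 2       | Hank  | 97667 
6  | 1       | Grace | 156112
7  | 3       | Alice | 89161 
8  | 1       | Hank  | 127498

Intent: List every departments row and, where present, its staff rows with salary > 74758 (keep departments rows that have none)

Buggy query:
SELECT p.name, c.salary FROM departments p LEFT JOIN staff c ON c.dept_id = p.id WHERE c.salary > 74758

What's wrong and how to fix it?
Bug: A WHERE condition on the right-hand table after LEFT JOIN drops unmatched parents

Fix: Move the right-table condition into the ON clause so unmatched parents are kept

Corrected query:
SELECT p.name, c.salary FROM departments p LEFT JOIN staff c ON c.dept_id = p.id AND c.salary > 74758

Result:
name      | salary
----------+-------
HR        | 96670 
HR        | 127498
HR        | 156112
Finance   | 97667 
Marketing | 89161 
Marketing | 119112
Legal     | NULL  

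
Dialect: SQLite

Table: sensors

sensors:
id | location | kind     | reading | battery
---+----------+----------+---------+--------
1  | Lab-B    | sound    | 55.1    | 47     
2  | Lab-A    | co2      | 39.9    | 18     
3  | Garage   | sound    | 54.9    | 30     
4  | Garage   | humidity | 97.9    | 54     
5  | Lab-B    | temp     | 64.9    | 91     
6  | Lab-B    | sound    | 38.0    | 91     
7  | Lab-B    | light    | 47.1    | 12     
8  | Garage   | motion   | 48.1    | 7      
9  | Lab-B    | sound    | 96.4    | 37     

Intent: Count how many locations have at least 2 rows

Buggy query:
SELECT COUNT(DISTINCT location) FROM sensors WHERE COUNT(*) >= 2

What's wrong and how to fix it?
Bug: WHERE filters individual rows, not groups, so a group-level COUNT is invalid there

Fix: Group first with HAVING COUNT(*) >= 2, then COUNT the resulting groups

Corrected query:
SELECT COUNT(*) FROM (SELECT location FROM sensors GROUP BY location HAVING COUNT(*) >= 2)

Result:
COUNT(*)
--------
2       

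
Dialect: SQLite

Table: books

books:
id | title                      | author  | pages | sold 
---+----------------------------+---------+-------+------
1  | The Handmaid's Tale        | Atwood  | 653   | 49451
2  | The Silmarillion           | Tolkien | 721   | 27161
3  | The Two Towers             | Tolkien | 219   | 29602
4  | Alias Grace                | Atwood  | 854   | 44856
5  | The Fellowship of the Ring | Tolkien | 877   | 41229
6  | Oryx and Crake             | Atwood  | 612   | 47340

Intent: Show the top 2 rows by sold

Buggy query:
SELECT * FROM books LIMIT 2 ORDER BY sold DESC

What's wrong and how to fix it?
Bug: LIMIT must come after ORDER BY

Fix: Swap the clauses: ORDER BY first, then LIMIT

Corrected query:
SELECT * FROM books ORDER BY sold DESC LIMIT 2

Result:
id | title               | author | pages | sold 
---+---------------------+--------+-------+------
1  | The Handmaid's Tale | Atwood | 653   | 49451
6  | Oryx and Crake      | Atwood | 612   | 47340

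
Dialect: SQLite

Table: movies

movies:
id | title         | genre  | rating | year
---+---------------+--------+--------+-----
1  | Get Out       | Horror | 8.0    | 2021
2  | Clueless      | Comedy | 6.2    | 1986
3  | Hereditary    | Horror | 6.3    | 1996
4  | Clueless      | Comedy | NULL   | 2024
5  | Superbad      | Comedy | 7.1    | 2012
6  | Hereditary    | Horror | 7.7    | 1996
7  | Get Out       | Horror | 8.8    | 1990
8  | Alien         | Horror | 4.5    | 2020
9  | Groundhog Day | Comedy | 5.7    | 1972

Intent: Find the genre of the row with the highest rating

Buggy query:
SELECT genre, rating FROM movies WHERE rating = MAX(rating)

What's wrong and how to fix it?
Bug: WHERE is evaluated per row; an aggregate over the whole table isn't defined there

Fix: Wrap MAX in a scalar subquery so WHERE compares against a single value

Corrected query:
SELECT genre, rating FROM movies WHERE rating = (SELECT MAX(rating) FROM movies)

Result:
genre  | rating
-------+-------
Horror | 8.8   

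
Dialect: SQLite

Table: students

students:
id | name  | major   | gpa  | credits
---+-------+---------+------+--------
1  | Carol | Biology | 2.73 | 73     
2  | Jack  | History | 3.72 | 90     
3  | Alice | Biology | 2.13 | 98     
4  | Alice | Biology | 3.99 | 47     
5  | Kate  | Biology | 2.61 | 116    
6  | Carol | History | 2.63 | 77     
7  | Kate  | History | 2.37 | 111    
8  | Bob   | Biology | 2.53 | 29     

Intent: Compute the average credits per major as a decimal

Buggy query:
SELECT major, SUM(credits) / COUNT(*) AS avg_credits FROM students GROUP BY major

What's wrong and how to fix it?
Bug: SUM(credits) and COUNT(*) are both integers; the division truncates the fractional part

Fix: Multiply by 1.0 (or CAST to REAL) to force floating-point division

Corrected query:
SELECT major, SUM(credits) * 1.0 / COUNT(*) AS avg_credits FROM students GROUP BY major

Result:
major   | avg_credits
--------+------------
Biology | 72.6       
History | 92.666667  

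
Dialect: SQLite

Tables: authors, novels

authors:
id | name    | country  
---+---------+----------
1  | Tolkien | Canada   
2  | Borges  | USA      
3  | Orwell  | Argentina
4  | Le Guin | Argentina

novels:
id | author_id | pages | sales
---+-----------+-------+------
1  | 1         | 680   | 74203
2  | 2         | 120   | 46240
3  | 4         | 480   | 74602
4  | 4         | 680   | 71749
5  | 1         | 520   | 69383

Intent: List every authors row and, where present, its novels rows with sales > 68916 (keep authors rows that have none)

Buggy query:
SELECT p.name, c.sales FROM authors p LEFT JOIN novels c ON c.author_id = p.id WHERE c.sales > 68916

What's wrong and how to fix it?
Bug: Filtering c.sales in WHERE discards the NULL rows produced by LEFT JOIN, turning it into an inner join

Fix: Move the right-table condition into the ON clause so unmatched parents are kept

Corrected query:
SELECT p.name, c.sales FROM authors p LEFT JOIN novels c ON c.author_id = p.id AND c.sales > 68916

Result:
name    | sales
--------+------
Tolkien | 69383
Tolkien | 74203
Borges  | NULL 
Orwell  | NULL 
Le Guin | 71749
Le Guin | 74602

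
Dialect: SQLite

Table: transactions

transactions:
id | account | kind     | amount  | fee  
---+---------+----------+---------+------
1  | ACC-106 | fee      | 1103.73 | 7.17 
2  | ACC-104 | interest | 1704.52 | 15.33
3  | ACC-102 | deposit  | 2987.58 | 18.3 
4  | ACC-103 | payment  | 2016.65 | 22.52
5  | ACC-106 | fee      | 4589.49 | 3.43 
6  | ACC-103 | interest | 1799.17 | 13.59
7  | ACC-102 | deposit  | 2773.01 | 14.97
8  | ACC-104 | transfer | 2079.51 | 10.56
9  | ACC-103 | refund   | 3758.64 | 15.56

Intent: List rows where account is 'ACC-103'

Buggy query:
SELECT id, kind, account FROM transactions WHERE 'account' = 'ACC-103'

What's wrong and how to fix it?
Bug: 'account' in single quotes is a string literal, not the column; the comparison is literal-vs-literal and never true

Fix: Reference the column as account without single quotes

Corrected query:
SELECT id, kind, account FROM transactions WHERE account = 'ACC-103'

Result:
id | kind     | account
---+----------+--------
4  | payment  | ACC-103
6  | interest | ACC-103
9  | refund   | ACC-103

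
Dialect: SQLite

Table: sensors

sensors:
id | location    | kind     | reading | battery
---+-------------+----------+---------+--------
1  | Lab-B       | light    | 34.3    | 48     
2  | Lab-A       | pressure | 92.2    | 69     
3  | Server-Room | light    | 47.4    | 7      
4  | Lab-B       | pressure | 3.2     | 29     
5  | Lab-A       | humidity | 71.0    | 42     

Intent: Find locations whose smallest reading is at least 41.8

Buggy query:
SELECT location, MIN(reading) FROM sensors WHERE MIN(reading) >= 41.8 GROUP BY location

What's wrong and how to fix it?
Bug: MIN() in WHERE is a misuse of aggregate

Fix: Use HAVING for the per-group MIN condition

Corrected query:
SELECT location, MIN(reading) FROM sensors GROUP BY location HAVING MIN(reading) >= 41.8

Result:
location    | MIN(reading)
------------+-------------
Lab-A       | 71          
Server-Room | 47.4        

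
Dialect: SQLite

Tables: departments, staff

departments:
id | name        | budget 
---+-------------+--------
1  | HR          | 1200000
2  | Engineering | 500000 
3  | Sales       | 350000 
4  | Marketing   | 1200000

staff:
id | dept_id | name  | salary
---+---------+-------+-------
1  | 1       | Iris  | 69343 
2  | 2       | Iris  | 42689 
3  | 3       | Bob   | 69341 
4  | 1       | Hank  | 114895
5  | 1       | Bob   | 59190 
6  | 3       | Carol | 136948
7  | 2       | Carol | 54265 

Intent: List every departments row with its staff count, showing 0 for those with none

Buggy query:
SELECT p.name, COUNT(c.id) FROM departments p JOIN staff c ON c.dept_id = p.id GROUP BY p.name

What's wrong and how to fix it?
Bug: An inner join excludes parents with zero children

Fix: Use LEFT JOIN so parents without children still appear (COUNT(c.id) gives 0)

Corrected query:
SELECT p.name, COUNT(c.id) FROM departments p LEFT JOIN staff c ON c.dept_id = p.id GROUP BY p.name

Result:
name        | COUNT(c.id)
------------+------------
Engineering | 2          
HR          | 3          
Marketing   | 0          
Sales       | 2          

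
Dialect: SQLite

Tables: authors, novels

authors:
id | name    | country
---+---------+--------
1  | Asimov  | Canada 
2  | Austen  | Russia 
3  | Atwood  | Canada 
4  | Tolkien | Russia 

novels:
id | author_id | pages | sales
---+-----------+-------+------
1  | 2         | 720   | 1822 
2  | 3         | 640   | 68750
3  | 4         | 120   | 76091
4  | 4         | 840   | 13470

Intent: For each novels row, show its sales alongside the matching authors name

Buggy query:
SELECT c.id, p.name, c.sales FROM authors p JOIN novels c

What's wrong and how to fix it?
Bug: JOIN with no ON clause produces a cartesian product; every novels row pairs with every authors row

Fix: Specify the join condition linking the foreign key to the parent id

Corrected query:
SELECT c.id, p.name, c.sales FROM authors p JOIN novels c ON c.author_id = p.id

Result:
id | name    | sales
---+---------+------
1  | Austen  | 1822 
2  | Atwood  | 68750
3  | Tolkien | 76091
4  | Tolkien | 13470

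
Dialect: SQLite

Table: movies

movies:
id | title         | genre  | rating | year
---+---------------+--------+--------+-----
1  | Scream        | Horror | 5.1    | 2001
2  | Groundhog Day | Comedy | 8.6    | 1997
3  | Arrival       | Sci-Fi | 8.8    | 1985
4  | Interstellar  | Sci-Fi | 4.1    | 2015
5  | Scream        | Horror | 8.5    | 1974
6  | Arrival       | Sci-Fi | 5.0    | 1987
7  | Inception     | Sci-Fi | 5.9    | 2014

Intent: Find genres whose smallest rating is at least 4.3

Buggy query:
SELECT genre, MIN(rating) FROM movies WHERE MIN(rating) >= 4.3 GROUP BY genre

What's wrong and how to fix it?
Bug: MIN() in WHERE is a misuse of aggregate

Fix: Use HAVING for the per-group MIN condition

Corrected query:
SELECT genre, MIN(rating) FROM movies GROUP BY genre HAVING MIN(rating) >= 4.3

Result:
genre  | MIN(rating)
-------+------------
Comedy | 8.6        
Horror | 5.1        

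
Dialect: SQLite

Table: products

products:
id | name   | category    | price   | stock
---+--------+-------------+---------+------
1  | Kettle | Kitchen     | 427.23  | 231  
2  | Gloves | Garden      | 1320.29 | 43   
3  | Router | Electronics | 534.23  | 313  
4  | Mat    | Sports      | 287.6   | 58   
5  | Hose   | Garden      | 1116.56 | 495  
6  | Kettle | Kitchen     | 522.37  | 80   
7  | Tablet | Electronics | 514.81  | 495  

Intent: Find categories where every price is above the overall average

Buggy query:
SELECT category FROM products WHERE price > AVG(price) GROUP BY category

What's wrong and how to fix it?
Bug: WHERE evaluates per row before aggregation, so AVG() is unavailable

Fix: Use a subquery for AVG and a HAVING MIN(...) filter so the condition holds for every row in the group

Corrected query:
SELECT category FROM products GROUP BY category HAVING MIN(price) > (SELECT AVG(price) FROM products)

Result:
category
--------
Garden  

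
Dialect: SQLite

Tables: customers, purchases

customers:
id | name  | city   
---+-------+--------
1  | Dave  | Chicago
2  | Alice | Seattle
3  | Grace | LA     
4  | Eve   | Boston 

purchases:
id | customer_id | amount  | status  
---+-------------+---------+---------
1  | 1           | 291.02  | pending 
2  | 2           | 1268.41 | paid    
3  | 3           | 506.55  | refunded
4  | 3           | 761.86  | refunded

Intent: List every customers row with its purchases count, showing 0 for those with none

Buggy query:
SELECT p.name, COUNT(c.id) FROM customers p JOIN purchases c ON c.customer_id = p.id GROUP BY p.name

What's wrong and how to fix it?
Bug: INNER JOIN drops customers rows that have no matching purchases rows

Fix: Switch to LEFT JOIN to retain unmatched parent rows

Corrected query:
SELECT p.name, COUNT(c.id) FROM customers p LEFT JOIN purchases c ON c.customer_id = p.id GROUP BY p.name

Result:
name  | COUNT(c.id)
------+------------
Alice | 1          
Dave  | 1          
Eve   | 0          
Grace | 2          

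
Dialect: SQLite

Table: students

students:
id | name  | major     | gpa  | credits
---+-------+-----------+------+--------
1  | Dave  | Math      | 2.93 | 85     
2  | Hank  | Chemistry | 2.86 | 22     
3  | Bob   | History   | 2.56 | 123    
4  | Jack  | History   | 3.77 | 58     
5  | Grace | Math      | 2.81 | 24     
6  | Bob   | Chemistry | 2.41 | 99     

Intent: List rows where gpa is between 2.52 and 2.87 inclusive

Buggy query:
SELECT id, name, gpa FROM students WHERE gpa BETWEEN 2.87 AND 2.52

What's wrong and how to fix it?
Bug: The bounds are reversed; BETWEEN a AND b requires a <= b to match anything

Fix: Write BETWEEN 2.52 AND 2.87

Corrected query:
SELECT id, name, gpa FROM students WHERE gpa BETWEEN 2.52 AND 2.87

Result:
id | name  | gpa 
---+-------+-----
2  | Hank  | 2.86
3  | Bob   | 2.56
5  | Grace | 2.81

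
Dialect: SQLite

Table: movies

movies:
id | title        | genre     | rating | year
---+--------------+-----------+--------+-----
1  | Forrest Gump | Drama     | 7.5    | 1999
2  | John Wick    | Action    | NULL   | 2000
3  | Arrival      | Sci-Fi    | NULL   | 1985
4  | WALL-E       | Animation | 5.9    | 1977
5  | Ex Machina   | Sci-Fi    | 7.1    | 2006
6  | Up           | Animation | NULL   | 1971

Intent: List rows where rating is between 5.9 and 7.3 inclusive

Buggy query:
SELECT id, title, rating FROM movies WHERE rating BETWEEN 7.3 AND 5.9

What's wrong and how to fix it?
Bug: BETWEEN expects the lower bound first; with 7.3 AND 5.9 the range is empty

Fix: Write BETWEEN 5.9 AND 7.3

Corrected query:
SELECT id, title, rating FROM movies WHERE rating BETWEEN 5.9 AND 7.3

Result:
id | title      | rating
---+------------+-------
4  | WALL-E     | 5.9   
5  | Ex Machina | 7.1   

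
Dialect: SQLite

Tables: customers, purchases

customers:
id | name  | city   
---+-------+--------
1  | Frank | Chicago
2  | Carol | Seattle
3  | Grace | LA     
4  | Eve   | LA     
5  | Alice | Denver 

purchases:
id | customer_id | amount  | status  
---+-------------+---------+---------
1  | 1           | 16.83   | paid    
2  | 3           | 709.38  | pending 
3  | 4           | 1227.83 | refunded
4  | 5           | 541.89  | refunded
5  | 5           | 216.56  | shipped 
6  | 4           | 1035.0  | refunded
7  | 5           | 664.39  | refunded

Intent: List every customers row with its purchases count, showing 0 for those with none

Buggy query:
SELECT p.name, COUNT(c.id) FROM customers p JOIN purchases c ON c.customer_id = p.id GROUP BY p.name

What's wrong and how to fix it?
Bug: An inner join excludes parents with zero children

Fix: Switch to LEFT JOIN to retain unmatched parent rows

Corrected query:
SELECT p.name, COUNT(c.id) FROM customers p LEFT JOIN purchases c ON c.customer_id = p.id GROUP BY p.name

Result:
name  | COUNT(c.id)
------+------------
Alice | 3          
Carol | 0          
Eve   | 2          
Frank | 1          
Grace | 1          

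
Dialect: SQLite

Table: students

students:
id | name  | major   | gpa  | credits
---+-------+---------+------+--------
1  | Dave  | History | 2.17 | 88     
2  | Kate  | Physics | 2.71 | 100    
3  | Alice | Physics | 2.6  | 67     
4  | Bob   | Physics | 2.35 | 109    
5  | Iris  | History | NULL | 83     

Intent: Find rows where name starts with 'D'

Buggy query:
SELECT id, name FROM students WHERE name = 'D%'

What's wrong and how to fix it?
Bug: '=' compares the literal string including the % character; pattern matching needs LIKE

Fix: Replace '=' with LIKE so 'D%' is treated as a pattern

Corrected query:
SELECT id, name FROM students WHERE name LIKE 'D%'

Result:
id | name
---+-----
1  | Dave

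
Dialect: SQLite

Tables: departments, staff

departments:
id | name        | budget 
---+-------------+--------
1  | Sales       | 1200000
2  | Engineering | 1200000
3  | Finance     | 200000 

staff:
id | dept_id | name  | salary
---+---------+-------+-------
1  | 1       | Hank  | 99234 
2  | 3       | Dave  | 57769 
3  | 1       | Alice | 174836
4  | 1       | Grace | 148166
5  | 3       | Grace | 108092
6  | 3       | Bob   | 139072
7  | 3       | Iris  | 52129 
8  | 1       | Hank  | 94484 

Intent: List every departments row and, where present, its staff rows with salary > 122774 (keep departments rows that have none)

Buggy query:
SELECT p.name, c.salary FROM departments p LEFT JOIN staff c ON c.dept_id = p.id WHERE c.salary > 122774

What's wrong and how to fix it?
Bug: Filtering c.salary in WHERE discards the NULL rows produced by LEFT JOIN, turning it into an inner join

Fix: Move the right-table condition into the ON clause so unmatched parents are kept

Corrected query:
SELECT p.name, c.salary FROM departments p LEFT JOIN staff c ON c.dept_id = p.id AND c.salary > 122774

Result:
name        | salary
------------+-------
Sales       | 148166
Sales       | 174836
Engineering | NULL  
Finance     | 139072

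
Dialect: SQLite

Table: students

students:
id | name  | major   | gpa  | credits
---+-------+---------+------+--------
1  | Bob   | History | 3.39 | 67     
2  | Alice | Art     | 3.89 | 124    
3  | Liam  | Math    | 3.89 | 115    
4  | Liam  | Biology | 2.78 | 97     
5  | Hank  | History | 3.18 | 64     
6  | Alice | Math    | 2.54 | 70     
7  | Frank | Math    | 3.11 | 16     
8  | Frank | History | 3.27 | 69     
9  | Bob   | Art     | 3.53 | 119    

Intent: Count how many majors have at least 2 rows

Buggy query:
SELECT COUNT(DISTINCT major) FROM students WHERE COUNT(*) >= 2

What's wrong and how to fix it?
Bug: WHERE filters individual rows, not groups, so a group-level COUNT is invalid there

Fix: Use a subquery that GROUPs and filters with HAVING, then count its rows

Corrected query:
SELECT COUNT(*) FROM (SELECT major FROM students GROUP BY major HAVING COUNT(*) >= 2)

Result:
COUNT(*)
--------
3       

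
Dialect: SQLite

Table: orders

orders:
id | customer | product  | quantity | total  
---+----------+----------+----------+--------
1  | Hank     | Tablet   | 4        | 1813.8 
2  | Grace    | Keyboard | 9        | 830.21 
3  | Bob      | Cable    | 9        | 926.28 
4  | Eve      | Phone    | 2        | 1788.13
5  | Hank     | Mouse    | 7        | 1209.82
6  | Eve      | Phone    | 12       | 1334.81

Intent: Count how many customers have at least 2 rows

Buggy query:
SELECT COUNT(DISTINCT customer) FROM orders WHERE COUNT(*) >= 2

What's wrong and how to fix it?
Bug: COUNT(*) cannot appear in WHERE; the per-group count doesn't exist yet

Fix: Use a subquery that GROUPs and filters with HAVING, then count its rows

Corrected query:
SELECT COUNT(*) FROM (SELECT customer FROM orders GROUP BY customer HAVING COUNT(*) >= 2)

Result:
COUNT(*)
--------
2       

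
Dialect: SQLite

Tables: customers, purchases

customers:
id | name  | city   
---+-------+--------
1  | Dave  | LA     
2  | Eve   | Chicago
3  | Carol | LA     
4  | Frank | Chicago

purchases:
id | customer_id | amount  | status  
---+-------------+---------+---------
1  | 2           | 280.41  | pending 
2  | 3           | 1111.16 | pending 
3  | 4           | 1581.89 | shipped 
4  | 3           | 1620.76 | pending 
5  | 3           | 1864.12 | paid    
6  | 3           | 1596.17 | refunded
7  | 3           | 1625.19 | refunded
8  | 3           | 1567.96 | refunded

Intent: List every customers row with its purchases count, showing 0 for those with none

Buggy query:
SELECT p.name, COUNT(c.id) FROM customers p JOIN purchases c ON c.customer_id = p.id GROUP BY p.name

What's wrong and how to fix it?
Bug: INNER JOIN drops customers rows that have no matching purchases rows

Fix: Use LEFT JOIN so parents without children still appear (COUNT(c.id) gives 0)

Corrected query:
SELECT p.name, COUNT(c.id) FROM customers p LEFT JOIN purchases c ON c.customer_id = p.id GROUP BY p.name

Result:
name  | COUNT(c.id)
------+------------
Carol | 6          
Dave  | 0          
Eve   | 1          
Frank | 1          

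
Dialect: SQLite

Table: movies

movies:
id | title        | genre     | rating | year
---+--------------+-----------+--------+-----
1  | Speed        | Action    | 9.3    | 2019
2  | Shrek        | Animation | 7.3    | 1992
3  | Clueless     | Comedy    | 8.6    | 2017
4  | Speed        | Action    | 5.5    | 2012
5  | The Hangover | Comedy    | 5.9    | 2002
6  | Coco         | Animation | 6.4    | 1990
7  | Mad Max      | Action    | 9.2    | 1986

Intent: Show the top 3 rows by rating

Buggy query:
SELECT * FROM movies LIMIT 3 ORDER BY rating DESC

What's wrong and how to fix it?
Bug: LIMIT must come after ORDER BY

Fix: Swap the clauses: ORDER BY first, then LIMIT

Corrected query:
SELECT * FROM movies ORDER BY rating DESC LIMIT 3

Result:
id | title    | genre  | rating | year
---+----------+--------+--------+-----
1  | Speed    | Action | 9.3    | 2019
7  | Mad Max  | Action | 9.2    | 1986
3  | Clueless | Comedy | 8.6    | 2017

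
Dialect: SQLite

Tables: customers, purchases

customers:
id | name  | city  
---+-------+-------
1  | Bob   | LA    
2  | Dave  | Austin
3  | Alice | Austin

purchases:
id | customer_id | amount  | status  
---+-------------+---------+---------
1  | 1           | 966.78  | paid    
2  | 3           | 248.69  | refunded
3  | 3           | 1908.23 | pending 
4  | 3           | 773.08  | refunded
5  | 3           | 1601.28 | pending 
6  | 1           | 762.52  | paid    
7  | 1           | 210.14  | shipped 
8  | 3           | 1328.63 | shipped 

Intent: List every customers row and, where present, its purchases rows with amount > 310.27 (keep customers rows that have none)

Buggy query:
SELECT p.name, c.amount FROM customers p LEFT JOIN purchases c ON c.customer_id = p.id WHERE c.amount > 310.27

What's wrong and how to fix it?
Bug: Filtering c.amount in WHERE discards the NULL rows produced by LEFT JOIN, turning it into an inner join

Fix: Move the right-table condition into the ON clause so unmatched parents are kept

Corrected query:
SELECT p.name, c.amount FROM customers p LEFT JOIN purchases c ON c.customer_id = p.id AND c.amount > 310.27

Result:
name  | amount 
------+--------
Bob   | 762.52 
Bob   | 966.78 
Dave  | NULL   
Alice | 773.08 
Alice | 1328.63
Alice | 1601.28
Alice | 1908.23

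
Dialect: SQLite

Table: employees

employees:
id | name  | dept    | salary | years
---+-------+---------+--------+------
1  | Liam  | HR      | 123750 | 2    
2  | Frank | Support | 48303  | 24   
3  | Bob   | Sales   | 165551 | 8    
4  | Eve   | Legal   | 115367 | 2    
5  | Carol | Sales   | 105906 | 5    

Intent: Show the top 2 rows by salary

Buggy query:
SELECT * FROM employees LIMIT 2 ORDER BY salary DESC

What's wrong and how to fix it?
Bug: ORDER BY cannot follow LIMIT; LIMIT is the final clause

Fix: Swap the clauses: ORDER BY first, then LIMIT

Corrected query:
SELECT * FROM employees ORDER BY salary DESC LIMIT 2

Result:
id | name | dept  | salary | years
---+------+-------+--------+------
3  | Bob  | Sales | 165551 | 8    
1  | Liam | HR    | 123750 | 2    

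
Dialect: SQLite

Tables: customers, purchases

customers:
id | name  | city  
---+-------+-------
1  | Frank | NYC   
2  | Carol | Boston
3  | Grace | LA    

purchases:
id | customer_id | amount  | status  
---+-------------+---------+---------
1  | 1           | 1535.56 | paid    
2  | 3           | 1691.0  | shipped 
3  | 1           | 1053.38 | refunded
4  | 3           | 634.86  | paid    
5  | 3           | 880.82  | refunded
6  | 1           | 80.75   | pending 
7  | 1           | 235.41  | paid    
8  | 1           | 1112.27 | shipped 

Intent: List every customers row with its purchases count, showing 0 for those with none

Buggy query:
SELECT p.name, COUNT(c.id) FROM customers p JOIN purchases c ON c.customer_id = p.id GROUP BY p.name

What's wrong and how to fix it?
Bug: An inner join excludes parents with zero children

Fix: Use LEFT JOIN so parents without children still appear (COUNT(c.id) gives 0)

Corrected query:
SELECT p.name, COUNT(c.id) FROM customers p LEFT JOIN purchases c ON c.customer_id = p.id GROUP BY p.name

Result:
name  | COUNT(c.id)
------+------------
Carol | 0          
Frank | 5          
Grace | 3          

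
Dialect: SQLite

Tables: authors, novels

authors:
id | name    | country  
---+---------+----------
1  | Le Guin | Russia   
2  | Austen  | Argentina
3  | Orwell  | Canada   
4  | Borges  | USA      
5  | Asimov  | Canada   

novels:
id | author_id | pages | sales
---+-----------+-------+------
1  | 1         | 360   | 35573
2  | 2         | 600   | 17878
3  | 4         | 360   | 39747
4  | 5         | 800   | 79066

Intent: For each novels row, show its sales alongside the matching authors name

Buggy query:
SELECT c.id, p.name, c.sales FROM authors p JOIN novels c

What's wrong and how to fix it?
Bug: Missing join condition: each novels row is matched to all authors rows instead of just its own

Fix: Specify the join condition linking the foreign key to the parent id

Corrected query:
SELECT c.id, p.name, c.sales FROM authors p JOIN novels c ON c.author_id = p.id

Result:
id | name    | sales
---+---------+------
1  | Le Guin | 35573
2  | Austen  | 17878
3  | Borges  | 39747
4  | Asimov  | 79066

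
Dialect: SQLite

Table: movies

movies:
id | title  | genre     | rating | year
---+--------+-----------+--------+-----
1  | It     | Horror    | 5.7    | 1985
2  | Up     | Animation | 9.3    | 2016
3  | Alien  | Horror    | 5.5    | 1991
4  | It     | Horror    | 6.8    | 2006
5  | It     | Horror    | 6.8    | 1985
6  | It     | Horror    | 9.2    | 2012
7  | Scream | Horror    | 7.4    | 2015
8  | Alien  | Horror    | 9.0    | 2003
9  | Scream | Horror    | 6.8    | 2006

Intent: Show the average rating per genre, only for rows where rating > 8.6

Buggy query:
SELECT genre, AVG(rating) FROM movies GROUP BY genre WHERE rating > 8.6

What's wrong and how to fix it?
Bug: WHERE cannot follow GROUP BY

Fix: Move the WHERE clause before GROUP BY

Corrected query:
SELECT genre, AVG(rating) FROM movies WHERE rating > 8.6 GROUP BY genre

Result:
genre     | AVG(rating)
----------+------------
Animation | 9.3        
Horror    | 9.1        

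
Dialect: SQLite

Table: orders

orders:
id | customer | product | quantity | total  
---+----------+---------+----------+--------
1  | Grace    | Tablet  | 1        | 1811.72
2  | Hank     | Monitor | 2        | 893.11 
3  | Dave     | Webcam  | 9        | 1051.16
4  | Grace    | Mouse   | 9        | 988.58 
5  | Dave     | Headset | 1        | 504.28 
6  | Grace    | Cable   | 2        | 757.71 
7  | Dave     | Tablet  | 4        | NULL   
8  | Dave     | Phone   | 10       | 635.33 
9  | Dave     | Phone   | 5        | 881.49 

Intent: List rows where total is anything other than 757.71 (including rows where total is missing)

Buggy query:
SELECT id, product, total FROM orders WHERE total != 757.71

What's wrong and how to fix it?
Bug: Inequality against NULL is unknown, not true; rows with NULL are dropped

Fix: Handle NULL separately with IS NULL alongside the inequality

Corrected query:
SELECT id, product, total FROM orders WHERE total != 757.71 OR total IS NULL

Result:
id | product | total  
---+---------+--------
1  | Tablet  | 1811.72
2  | Monitor | 893.11 
3  | Webcam  | 1051.16
4  | Mouse   | 988.58 
5  | Headset | 504.28 
7  | Tablet  | NULL   
8  | Phone   | 635.33 
9  | Phone   | 881.49 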